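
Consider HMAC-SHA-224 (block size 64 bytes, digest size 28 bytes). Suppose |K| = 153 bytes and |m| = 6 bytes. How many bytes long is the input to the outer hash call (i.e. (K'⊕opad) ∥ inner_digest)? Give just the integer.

Key is 153 > 64 bytes, so it is hashed to 28 bytes then zero-padded to 64: |K'| = 64.
Outer input = (K'⊕opad) ∥ H(inner) → 64 + 28 = 92 bytes.

92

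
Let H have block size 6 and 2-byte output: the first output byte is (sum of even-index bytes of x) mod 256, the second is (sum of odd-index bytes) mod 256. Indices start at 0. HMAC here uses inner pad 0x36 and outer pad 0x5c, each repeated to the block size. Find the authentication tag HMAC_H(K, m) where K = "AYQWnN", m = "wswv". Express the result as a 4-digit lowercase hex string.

8053

Key "AYQWnN" = 41 59 51 57 6e 4e is exactly B = 6 bytes: K' = 41 59 51 57 6e 4e.
K' ⊕ ipad = 77 6f 67 61 58 78.  K' ⊕ opad = 1d 05 0d 0b 32 12.
Inner input = (K'⊕ipad) ∥ m = 77 6f 67 61 58 78 ∥ 77 73 77 76.
Inner hash: even-index sum = 548 mod 256 = 36; odd-index sum = 561 mod 256 = 49 → 24 31.
Outer input = (K'⊕opad) ∥ inner = 1d 05 0d 0b 32 12 ∥ 24 31.
Outer hash (tag): even-index sum = 128 mod 256 = 128; odd-index sum = 83 mod 256 = 83 → 80 53.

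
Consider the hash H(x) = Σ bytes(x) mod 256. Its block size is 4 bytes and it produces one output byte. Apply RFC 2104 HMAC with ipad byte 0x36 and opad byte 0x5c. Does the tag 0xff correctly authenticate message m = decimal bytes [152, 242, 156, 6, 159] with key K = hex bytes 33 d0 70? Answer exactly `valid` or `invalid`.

invalid

Key hex bytes 33 d0 70 is 3 bytes ≤ B = 4; zero-pad to 4 bytes: K' = 33 d0 70 00.
K' ⊕ ipad = 05 e6 46 36; K' ⊕ opad = 6f 8c 2c 5c.
Inner hash: sum = 5+230+70+54+152+242+156+6+159 = 1074; mod 256 = 50 → 32.
Outer hash (recomputed tag): sum = 111+140+44+92+50 = 437; mod 256 = 181 → b5.
Recomputed tag = b5; claimed = ff → mismatch.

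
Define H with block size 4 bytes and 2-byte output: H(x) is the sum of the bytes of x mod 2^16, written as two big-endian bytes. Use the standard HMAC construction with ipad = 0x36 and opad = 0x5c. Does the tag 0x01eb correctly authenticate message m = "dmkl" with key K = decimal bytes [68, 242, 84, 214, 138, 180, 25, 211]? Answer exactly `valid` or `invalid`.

Key decimal bytes [68, 242, 84, 214, 138, 180, 25, 211] = 44 f2 54 d6 8a b4 19 d3 is 8 bytes > B = 4, so hash it first: H(key) = 04 8a, then zero-pad to 4 bytes: K' = 04 8a 00 00.
K' ⊕ ipad = 32 bc 36 36; K' ⊕ opad = 58 d6 5c 5c.
Inner hash: sum = 50+188+54+54+100+109+107+108 = 770 → 03 02.
Outer hash (recomputed tag): sum = 88+214+92+92+3+2 = 491 → 01 eb.
Recomputed tag = 01eb; claimed = 01eb → match.

valid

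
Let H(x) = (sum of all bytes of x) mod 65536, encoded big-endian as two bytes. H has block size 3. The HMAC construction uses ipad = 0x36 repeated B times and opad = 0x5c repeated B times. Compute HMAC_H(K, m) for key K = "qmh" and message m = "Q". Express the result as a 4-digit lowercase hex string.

Key "qmh" = 71 6d 68 is exactly B = 3 bytes: K' = 71 6d 68.
K' ⊕ ipad = 47 5b 5e.  K' ⊕ opad = 2d 31 34.
Inner input = (K'⊕ipad) ∥ m = 47 5b 5e ∥ 51.
Inner hash: sum = 71+91+94+81 = 337 → 01 51.
Outer input = (K'⊕opad) ∥ inner = 2d 31 34 ∥ 01 51.
Outer hash (tag): sum = 45+49+52+1+81 = 228 → 00 e4.

00e4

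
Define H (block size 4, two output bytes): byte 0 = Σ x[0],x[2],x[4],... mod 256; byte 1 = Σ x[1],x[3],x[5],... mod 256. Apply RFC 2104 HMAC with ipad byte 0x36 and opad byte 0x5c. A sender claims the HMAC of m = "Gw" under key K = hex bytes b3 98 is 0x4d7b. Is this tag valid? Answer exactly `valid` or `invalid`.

valid

Key hex bytes b3 98 is 2 bytes ≤ B = 4; zero-pad to 4 bytes: K' = b3 98 00 00.
K' ⊕ ipad = 85 ae 36 36; K' ⊕ opad = ef c4 5c 5c.
Inner hash: even-index sum = 258 mod 256 = 2; odd-index sum = 347 mod 256 = 91 → 02 5b.
Outer hash (recomputed tag): even-index sum = 333 mod 256 = 77; odd-index sum = 379 mod 256 = 123 → 4d 7b.
Recomputed tag = 4d7b; claimed = 4d7b → match.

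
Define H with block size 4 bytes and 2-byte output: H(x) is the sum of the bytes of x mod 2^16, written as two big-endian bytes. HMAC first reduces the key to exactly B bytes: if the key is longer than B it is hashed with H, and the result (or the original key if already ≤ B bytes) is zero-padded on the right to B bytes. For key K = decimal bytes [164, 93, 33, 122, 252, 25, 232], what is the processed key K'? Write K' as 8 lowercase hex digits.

03990000

|K| = 7 > B = 4, so first hash the key.
H(K): sum = 164+93+33+122+252+25+232 = 921 → 03 99.
Zero-pad H(K) = 03 99 to 4 bytes: K' = 03 99 00 00.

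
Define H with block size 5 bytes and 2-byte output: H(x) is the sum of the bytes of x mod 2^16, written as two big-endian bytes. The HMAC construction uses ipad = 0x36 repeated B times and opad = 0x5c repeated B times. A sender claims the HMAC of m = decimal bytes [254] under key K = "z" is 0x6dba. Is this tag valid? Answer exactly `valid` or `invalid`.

Key "z" = 7a is 1 byte ≤ B = 5; zero-pad to 5 bytes: K' = 7a 00 00 00 00.
K' ⊕ ipad = 4c 36 36 36 36; K' ⊕ opad = 26 5c 5c 5c 5c.
Inner hash: sum = 76+54+54+54+54+254 = 546 → 02 22.
Outer hash (recomputed tag): sum = 38+92+92+92+92+2+34 = 442 → 01 ba.
Recomputed tag = 01ba; claimed = 6dba → mismatch.

invalid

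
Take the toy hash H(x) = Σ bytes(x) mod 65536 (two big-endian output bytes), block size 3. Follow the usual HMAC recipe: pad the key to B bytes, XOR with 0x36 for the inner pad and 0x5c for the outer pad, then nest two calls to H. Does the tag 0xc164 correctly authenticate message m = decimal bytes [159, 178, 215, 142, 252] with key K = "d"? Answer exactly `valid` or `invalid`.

invalid

Key "d" = 64 is 1 byte ≤ B = 3; zero-pad to 3 bytes: K' = 64 00 00.
K' ⊕ ipad = 52 36 36; K' ⊕ opad = 38 5c 5c.
Inner hash: sum = 82+54+54+159+178+215+142+252 = 1136 → 04 70.
Outer hash (recomputed tag): sum = 56+92+92+4+112 = 356 → 01 64.
Recomputed tag = 0164; claimed = c164 → mismatch.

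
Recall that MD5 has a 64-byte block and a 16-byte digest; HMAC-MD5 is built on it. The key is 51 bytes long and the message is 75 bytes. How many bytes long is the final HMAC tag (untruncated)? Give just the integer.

16

The tag is one MD5 digest: 16 bytes.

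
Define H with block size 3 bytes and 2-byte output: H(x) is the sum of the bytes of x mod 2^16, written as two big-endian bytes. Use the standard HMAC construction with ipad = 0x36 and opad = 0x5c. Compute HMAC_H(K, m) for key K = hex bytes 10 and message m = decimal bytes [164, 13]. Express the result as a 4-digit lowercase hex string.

0148

Key hex bytes 10 is 1 byte ≤ B = 3; zero-pad to 3 bytes: K' = 10 00 00.
K' ⊕ ipad = 26 36 36.  K' ⊕ opad = 4c 5c 5c.
Inner input = (K'⊕ipad) ∥ m = 26 36 36 ∥ a4 0d.
Inner hash: sum = 38+54+54+164+13 = 323 → 01 43.
Outer input = (K'⊕opad) ∥ inner = 4c 5c 5c ∥ 01 43.
Outer hash (tag): sum = 76+92+92+1+67 = 328 → 01 48.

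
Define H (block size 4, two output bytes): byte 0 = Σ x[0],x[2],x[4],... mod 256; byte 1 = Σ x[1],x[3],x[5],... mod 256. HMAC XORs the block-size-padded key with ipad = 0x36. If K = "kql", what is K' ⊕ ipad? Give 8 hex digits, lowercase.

Key "kql" = 6b 71 6c is 3 bytes ≤ B = 4; zero-pad to 4 bytes: K' = 6b 71 6c 00.
XOR each byte with 0x36: 6b⊕36=5d, 71⊕36=47, 6c⊕36=5a, 00⊕36=36.

5d475a36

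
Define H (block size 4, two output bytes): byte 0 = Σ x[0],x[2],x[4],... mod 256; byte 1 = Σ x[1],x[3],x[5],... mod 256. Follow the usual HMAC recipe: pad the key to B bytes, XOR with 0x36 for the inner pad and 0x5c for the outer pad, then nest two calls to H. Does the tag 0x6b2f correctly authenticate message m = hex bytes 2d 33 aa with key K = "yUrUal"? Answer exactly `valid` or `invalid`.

Key "yUrUal" = 79 55 72 55 61 6c is 6 bytes > B = 4, so hash it first: H(key) = 4c 16, then zero-pad to 4 bytes: K' = 4c 16 00 00.
K' ⊕ ipad = 7a 20 36 36; K' ⊕ opad = 10 4a 5c 5c.
Inner hash: even-index sum = 391 mod 256 = 135; odd-index sum = 137 mod 256 = 137 → 87 89.
Outer hash (recomputed tag): even-index sum = 243 mod 256 = 243; odd-index sum = 303 mod 256 = 47 → f3 2f.
Recomputed tag = f32f; claimed = 6b2f → mismatch.

invalid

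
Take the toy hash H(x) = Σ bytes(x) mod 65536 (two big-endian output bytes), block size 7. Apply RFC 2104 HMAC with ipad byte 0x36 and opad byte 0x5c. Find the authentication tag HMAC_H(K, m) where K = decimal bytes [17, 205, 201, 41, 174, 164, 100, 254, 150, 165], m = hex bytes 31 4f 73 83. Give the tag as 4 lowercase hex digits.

Key decimal bytes [17, 205, 201, 41, 174, 164, 100, 254, 150, 165] = 11 cd c9 29 ae a4 64 fe 96 a5 is 10 bytes > B = 7, so hash it first: H(key) = 05 bf, then zero-pad to 7 bytes: K' = 05 bf 00 00 00 00 00.
K' ⊕ ipad = 33 89 36 36 36 36 36.  K' ⊕ opad = 59 e3 5c 5c 5c 5c 5c.
Inner input = (K'⊕ipad) ∥ m = 33 89 36 36 36 36 36 ∥ 31 4f 73 83.
Inner hash: sum = 51+137+54+54+54+54+54+49+79+115+131 = 832 → 03 40.
Outer input = (K'⊕opad) ∥ inner = 59 e3 5c 5c 5c 5c 5c ∥ 03 40.
Outer hash (tag): sum = 89+227+92+92+92+92+92+3+64 = 843 → 03 4b.

034b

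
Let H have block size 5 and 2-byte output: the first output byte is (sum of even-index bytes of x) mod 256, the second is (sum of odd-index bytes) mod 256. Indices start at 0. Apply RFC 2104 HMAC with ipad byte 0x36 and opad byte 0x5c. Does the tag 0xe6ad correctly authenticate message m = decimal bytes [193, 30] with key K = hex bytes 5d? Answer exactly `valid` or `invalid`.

Key hex bytes 5d is 1 byte ≤ B = 5; zero-pad to 5 bytes: K' = 5d 00 00 00 00.
K' ⊕ ipad = 6b 36 36 36 36; K' ⊕ opad = 01 5c 5c 5c 5c.
Inner hash: even-index sum = 245 mod 256 = 245; odd-index sum = 301 mod 256 = 45 → f5 2d.
Outer hash (recomputed tag): even-index sum = 230 mod 256 = 230; odd-index sum = 429 mod 256 = 173 → e6 ad.
Recomputed tag = e6ad; claimed = e6ad → match.

valid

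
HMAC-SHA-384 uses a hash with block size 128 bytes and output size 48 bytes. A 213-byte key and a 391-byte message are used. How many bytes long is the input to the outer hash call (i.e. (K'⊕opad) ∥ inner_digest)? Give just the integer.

176

Key is 213 > 128 bytes, so it is hashed to 48 bytes then zero-padded to 128: |K'| = 128.
Outer input = (K'⊕opad) ∥ H(inner) → 128 + 48 = 176 bytes.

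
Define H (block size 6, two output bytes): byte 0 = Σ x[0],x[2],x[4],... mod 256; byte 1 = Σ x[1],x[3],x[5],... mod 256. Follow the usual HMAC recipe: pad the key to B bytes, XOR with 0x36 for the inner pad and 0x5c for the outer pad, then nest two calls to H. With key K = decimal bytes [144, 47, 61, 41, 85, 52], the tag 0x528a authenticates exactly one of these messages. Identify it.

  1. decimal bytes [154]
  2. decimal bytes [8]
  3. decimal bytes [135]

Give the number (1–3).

Key decimal bytes [144, 47, 61, 41, 85, 52] = 90 2f 3d 29 55 34 is exactly B = 6 bytes: K' = 90 2f 3d 29 55 34.
K' ⊕ ipad = a6 19 0b 1f 63 02; K' ⊕ opad = cc 73 61 75 09 68.
m1: inner = H(a6 19 0b 1f 63 02 9a) = ae 3a; tag = H(cc 73 61 75 09 68 ae 3a) = e48a
m2: inner = H(a6 19 0b 1f 63 02 08) = 1c 3a; tag = H(cc 73 61 75 09 68 1c 3a) = 528a ← matches
m3: inner = H(a6 19 0b 1f 63 02 87) = 9b 3a; tag = H(cc 73 61 75 09 68 9b 3a) = d18a

2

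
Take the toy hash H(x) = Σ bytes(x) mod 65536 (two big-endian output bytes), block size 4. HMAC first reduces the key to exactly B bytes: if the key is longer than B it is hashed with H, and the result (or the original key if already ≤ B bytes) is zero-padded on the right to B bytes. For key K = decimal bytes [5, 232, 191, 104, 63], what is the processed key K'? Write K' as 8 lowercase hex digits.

|K| = 5 > B = 4, so first hash the key.
H(K): sum = 5+232+191+104+63 = 595 → 02 53.
Zero-pad H(K) = 02 53 to 4 bytes: K' = 02 53 00 00.

02530000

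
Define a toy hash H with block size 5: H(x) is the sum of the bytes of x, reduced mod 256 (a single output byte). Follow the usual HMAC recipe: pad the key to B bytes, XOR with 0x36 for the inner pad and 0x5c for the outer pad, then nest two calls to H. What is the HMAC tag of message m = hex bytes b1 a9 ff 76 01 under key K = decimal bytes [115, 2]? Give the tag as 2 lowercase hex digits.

8c

Key decimal bytes [115, 2] = 73 02 is 2 bytes ≤ B = 5; zero-pad to 5 bytes: K' = 73 02 00 00 00.
K' ⊕ ipad = 45 34 36 36 36.  K' ⊕ opad = 2f 5e 5c 5c 5c.
Inner input = (K'⊕ipad) ∥ m = 45 34 36 36 36 ∥ b1 a9 ff 76 01.
Inner hash: sum = 69+52+54+54+54+177+169+255+118+1 = 1003; mod 256 = 235 → eb.
Outer input = (K'⊕opad) ∥ inner = 2f 5e 5c 5c 5c ∥ eb.
Outer hash (tag): sum = 47+94+92+92+92+235 = 652; mod 256 = 140 → 8c.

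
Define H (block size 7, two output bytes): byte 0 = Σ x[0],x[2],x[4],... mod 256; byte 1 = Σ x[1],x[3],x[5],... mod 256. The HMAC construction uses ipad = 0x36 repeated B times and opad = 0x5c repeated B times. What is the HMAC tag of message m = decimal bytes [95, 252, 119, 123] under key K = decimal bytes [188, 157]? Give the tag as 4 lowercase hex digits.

e11c

Key decimal bytes [188, 157] = bc 9d is 2 bytes ≤ B = 7; zero-pad to 7 bytes: K' = bc 9d 00 00 00 00 00.
K' ⊕ ipad = 8a ab 36 36 36 36 36.  K' ⊕ opad = e0 c1 5c 5c 5c 5c 5c.
Inner input = (K'⊕ipad) ∥ m = 8a ab 36 36 36 36 36 ∥ 5f fc 77 7b.
Inner hash: even-index sum = 675 mod 256 = 163; odd-index sum = 493 mod 256 = 237 → a3 ed.
Outer input = (K'⊕opad) ∥ inner = e0 c1 5c 5c 5c 5c 5c ∥ a3 ed.
Outer hash (tag): even-index sum = 737 mod 256 = 225; odd-index sum = 540 mod 256 = 28 → e1 1c.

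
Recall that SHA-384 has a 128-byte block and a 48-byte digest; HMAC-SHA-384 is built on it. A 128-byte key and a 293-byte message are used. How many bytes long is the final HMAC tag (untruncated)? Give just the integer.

The tag is one SHA-384 digest: 48 bytes.

48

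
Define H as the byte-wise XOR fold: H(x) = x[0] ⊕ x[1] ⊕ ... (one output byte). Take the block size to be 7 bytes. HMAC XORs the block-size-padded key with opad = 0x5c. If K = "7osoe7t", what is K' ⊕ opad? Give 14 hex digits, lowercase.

6b332f33396b28

Key "7osoe7t" = 37 6f 73 6f 65 37 74 is exactly B = 7 bytes: K' = 37 6f 73 6f 65 37 74.
XOR each byte with 0x5c: 37⊕5c=6b, 6f⊕5c=33, 73⊕5c=2f, 6f⊕5c=33, 65⊕5c=39, 37⊕5c=6b, 74⊕5c=28.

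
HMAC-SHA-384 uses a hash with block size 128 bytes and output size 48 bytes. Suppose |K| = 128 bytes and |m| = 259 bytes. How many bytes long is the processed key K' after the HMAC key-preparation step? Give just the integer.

Key is 128 ≤ 128 bytes, zero-padded: |K'| = 128.

128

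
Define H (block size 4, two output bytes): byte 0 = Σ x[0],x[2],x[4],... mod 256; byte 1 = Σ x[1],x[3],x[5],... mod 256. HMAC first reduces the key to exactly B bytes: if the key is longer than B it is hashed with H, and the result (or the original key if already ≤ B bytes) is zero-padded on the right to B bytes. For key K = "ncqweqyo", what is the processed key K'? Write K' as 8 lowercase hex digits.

bdba0000

|K| = 8 > B = 4, so first hash the key.
H(K): even-index sum = 445 mod 256 = 189; odd-index sum = 442 mod 256 = 186 → bd ba.
Zero-pad H(K) = bd ba to 4 bytes: K' = bd ba 00 00.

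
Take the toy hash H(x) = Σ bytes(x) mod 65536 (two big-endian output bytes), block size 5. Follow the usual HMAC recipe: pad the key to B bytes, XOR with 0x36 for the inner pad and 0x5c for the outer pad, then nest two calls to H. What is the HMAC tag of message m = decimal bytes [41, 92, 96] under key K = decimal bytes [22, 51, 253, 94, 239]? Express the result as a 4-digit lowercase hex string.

0228

Key decimal bytes [22, 51, 253, 94, 239] = 16 33 fd 5e ef is exactly B = 5 bytes: K' = 16 33 fd 5e ef.
K' ⊕ ipad = 20 05 cb 68 d9.  K' ⊕ opad = 4a 6f a1 02 b3.
Inner input = (K'⊕ipad) ∥ m = 20 05 cb 68 d9 ∥ 29 5c 60.
Inner hash: sum = 32+5+203+104+217+41+92+96 = 790 → 03 16.
Outer input = (K'⊕opad) ∥ inner = 4a 6f a1 02 b3 ∥ 03 16.
Outer hash (tag): sum = 74+111+161+2+179+3+22 = 552 → 02 28.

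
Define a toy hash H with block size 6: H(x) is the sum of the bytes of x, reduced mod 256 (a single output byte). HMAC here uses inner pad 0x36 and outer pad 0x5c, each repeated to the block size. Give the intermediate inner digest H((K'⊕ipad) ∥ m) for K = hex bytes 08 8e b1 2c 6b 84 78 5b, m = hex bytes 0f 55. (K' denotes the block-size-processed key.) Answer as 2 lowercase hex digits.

75

Key hex bytes 08 8e b1 2c 6b 84 78 5b is 8 bytes > B = 6, so hash it first: H(key) = 35, then zero-pad to 6 bytes: K' = 35 00 00 00 00 00.
K' ⊕ ipad = 03 36 36 36 36 36.
Inner input = 03 36 36 36 36 36 ∥ 0f 55.
Inner hash: sum = 3+54+54+54+54+54+15+85 = 373; mod 256 = 117 → 75.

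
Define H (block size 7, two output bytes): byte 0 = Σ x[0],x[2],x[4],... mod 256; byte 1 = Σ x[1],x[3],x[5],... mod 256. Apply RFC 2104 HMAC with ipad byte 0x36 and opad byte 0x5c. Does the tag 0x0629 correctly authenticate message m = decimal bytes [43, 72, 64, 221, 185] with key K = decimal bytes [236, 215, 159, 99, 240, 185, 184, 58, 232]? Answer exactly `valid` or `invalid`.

Key decimal bytes [236, 215, 159, 99, 240, 185, 184, 58, 232] = ec d7 9f 63 f0 b9 b8 3a e8 is 9 bytes > B = 7, so hash it first: H(key) = 1b 2d, then zero-pad to 7 bytes: K' = 1b 2d 00 00 00 00 00.
K' ⊕ ipad = 2d 1b 36 36 36 36 36; K' ⊕ opad = 47 71 5c 5c 5c 5c 5c.
Inner hash: even-index sum = 500 mod 256 = 244; odd-index sum = 427 mod 256 = 171 → f4 ab.
Outer hash (recomputed tag): even-index sum = 518 mod 256 = 6; odd-index sum = 541 mod 256 = 29 → 06 1d.
Recomputed tag = 061d; claimed = 0629 → mismatch.

invalid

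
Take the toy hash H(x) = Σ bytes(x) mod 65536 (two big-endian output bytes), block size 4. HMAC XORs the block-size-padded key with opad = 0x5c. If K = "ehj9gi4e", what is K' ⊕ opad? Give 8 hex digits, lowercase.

Key "ehj9gi4e" = 65 68 6a 39 67 69 34 65 is 8 bytes > B = 4, so hash it first: H(key) = 02 d9, then zero-pad to 4 bytes: K' = 02 d9 00 00.
XOR each byte with 0x5c: 02⊕5c=5e, d9⊕5c=85, 00⊕5c=5c, 00⊕5c=5c.

5e855c5c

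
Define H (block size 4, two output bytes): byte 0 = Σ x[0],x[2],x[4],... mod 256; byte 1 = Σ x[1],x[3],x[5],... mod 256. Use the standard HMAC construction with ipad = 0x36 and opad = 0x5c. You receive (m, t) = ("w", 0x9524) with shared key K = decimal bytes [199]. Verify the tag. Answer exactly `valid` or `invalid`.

Key decimal bytes [199] = c7 is 1 byte ≤ B = 4; zero-pad to 4 bytes: K' = c7 00 00 00.
K' ⊕ ipad = f1 36 36 36; K' ⊕ opad = 9b 5c 5c 5c.
Inner hash: even-index sum = 414 mod 256 = 158; odd-index sum = 108 mod 256 = 108 → 9e 6c.
Outer hash (recomputed tag): even-index sum = 405 mod 256 = 149; odd-index sum = 292 mod 256 = 36 → 95 24.
Recomputed tag = 9524; claimed = 9524 → match.

valid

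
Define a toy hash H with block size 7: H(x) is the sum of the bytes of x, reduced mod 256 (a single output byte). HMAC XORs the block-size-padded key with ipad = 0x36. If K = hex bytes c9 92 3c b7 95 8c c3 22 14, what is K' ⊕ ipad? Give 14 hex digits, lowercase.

5e363636363636

Key hex bytes c9 92 3c b7 95 8c c3 22 14 is 9 bytes > B = 7, so hash it first: H(key) = 68, then zero-pad to 7 bytes: K' = 68 00 00 00 00 00 00.
XOR each byte with 0x36: 68⊕36=5e, 00⊕36=36, 00⊕36=36, 00⊕36=36, 00⊕36=36, 00⊕36=36, 00⊕36=36.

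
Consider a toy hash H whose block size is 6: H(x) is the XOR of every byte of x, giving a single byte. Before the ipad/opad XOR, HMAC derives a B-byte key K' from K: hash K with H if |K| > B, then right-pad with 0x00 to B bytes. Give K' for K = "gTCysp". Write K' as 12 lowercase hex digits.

675443797370

Key "gTCysp" = 67 54 43 79 73 70 is exactly B = 6 bytes: K' = 67 54 43 79 73 70.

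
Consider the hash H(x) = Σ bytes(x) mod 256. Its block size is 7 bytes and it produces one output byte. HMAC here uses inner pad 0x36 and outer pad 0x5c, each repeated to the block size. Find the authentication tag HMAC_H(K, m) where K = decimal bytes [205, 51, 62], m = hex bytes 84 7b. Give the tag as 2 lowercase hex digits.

b1

Key decimal bytes [205, 51, 62] = cd 33 3e is 3 bytes ≤ B = 7; zero-pad to 7 bytes: K' = cd 33 3e 00 00 00 00.
K' ⊕ ipad = fb 05 08 36 36 36 36.  K' ⊕ opad = 91 6f 62 5c 5c 5c 5c.
Inner input = (K'⊕ipad) ∥ m = fb 05 08 36 36 36 36 ∥ 84 7b.
Inner hash: sum = 251+5+8+54+54+54+54+132+123 = 735; mod 256 = 223 → df.
Outer input = (K'⊕opad) ∥ inner = 91 6f 62 5c 5c 5c 5c ∥ df.
Outer hash (tag): sum = 145+111+98+92+92+92+92+223 = 945; mod 256 = 177 → b1.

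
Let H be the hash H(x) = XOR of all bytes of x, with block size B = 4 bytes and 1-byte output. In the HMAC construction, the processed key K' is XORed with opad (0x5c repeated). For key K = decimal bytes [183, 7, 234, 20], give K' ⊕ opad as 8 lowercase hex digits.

eb5bb648

Key decimal bytes [183, 7, 234, 20] = b7 07 ea 14 is exactly B = 4 bytes: K' = b7 07 ea 14.
XOR each byte with 0x5c: b7⊕5c=eb, 07⊕5c=5b, ea⊕5c=b6, 14⊕5c=48.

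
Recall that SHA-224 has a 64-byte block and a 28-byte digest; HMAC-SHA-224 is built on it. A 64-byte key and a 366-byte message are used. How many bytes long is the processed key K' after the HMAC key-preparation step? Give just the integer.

64

Key is 64 ≤ 64 bytes, zero-padded: |K'| = 64.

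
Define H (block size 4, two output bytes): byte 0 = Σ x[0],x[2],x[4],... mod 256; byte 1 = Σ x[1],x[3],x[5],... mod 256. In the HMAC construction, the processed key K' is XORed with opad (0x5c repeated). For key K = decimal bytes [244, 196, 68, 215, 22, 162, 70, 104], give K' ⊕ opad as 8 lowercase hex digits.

Key decimal bytes [244, 196, 68, 215, 22, 162, 70, 104] = f4 c4 44 d7 16 a2 46 68 is 8 bytes > B = 4, so hash it first: H(key) = 94 a5, then zero-pad to 4 bytes: K' = 94 a5 00 00.
XOR each byte with 0x5c: 94⊕5c=c8, a5⊕5c=f9, 00⊕5c=5c, 00⊕5c=5c.

c8f95c5c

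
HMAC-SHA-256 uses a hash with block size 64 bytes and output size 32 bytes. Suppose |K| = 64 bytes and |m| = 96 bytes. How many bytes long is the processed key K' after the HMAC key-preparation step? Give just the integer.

Key is 64 ≤ 64 bytes, zero-padded: |K'| = 64.

64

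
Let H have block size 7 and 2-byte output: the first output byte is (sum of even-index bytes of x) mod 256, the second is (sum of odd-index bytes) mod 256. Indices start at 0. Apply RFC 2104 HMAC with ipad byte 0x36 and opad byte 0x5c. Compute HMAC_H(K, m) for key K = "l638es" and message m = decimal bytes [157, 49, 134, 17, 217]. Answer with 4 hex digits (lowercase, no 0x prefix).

Key "l638es" = 6c 36 33 38 65 73 is 6 bytes ≤ B = 7; zero-pad to 7 bytes: K' = 6c 36 33 38 65 73 00.
K' ⊕ ipad = 5a 00 05 0e 53 45 36.  K' ⊕ opad = 30 6a 6f 64 39 2f 5c.
Inner input = (K'⊕ipad) ∥ m = 5a 00 05 0e 53 45 36 ∥ 9d 31 86 11 d9.
Inner hash: even-index sum = 298 mod 256 = 42; odd-index sum = 591 mod 256 = 79 → 2a 4f.
Outer input = (K'⊕opad) ∥ inner = 30 6a 6f 64 39 2f 5c ∥ 2a 4f.
Outer hash (tag): even-index sum = 387 mod 256 = 131; odd-index sum = 295 mod 256 = 39 → 83 27.

8327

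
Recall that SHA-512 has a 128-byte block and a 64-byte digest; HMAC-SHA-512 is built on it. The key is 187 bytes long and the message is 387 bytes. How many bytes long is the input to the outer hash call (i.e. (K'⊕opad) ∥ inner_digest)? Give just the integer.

Key is 187 > 128 bytes, so it is hashed to 64 bytes then zero-padded to 128: |K'| = 128.
Outer input = (K'⊕opad) ∥ H(inner) → 128 + 64 = 192 bytes.

192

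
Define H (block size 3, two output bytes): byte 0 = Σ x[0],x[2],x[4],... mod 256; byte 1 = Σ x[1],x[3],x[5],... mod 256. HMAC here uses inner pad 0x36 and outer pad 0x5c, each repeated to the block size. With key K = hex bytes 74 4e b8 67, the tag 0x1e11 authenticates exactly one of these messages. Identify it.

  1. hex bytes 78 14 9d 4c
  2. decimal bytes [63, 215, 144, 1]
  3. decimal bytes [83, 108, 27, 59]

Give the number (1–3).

2

Key hex bytes 74 4e b8 67 is 4 bytes > B = 3, so hash it first: H(key) = 2c b5, then zero-pad to 3 bytes: K' = 2c b5 00.
K' ⊕ ipad = 1a 83 36; K' ⊕ opad = 70 e9 5c.
m1: inner = H(1a 83 36 78 14 9d 4c) = b0 98; tag = H(70 e9 5c b0 98) = 6499
m2: inner = H(1a 83 36 3f d7 90 01) = 28 52; tag = H(70 e9 5c 28 52) = 1e11 ← matches
m3: inner = H(1a 83 36 53 6c 1b 3b) = f7 f1; tag = H(70 e9 5c f7 f1) = bde0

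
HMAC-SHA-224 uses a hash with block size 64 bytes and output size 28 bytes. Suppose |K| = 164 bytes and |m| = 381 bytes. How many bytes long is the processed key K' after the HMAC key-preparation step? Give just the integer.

Key is 164 > 64 bytes, so it is hashed to 28 bytes then zero-padded to 64: |K'| = 64.

64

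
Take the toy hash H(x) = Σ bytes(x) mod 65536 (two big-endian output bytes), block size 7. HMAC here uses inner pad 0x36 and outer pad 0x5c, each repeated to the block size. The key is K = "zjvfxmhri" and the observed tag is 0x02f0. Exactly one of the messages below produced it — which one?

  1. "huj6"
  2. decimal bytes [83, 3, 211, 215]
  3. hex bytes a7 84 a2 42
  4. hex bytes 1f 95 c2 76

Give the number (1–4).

4

Key "zjvfxmhri" = 7a 6a 76 66 78 6d 68 72 69 is 9 bytes > B = 7, so hash it first: H(key) = 03 e8, then zero-pad to 7 bytes: K' = 03 e8 00 00 00 00 00.
K' ⊕ ipad = 35 de 36 36 36 36 36; K' ⊕ opad = 5f b4 5c 5c 5c 5c 5c.
m1: inner = H(35 de 36 36 36 36 36 68 75 6a 36) = 03 9e; tag = H(5f b4 5c 5c 5c 5c 5c 03 9e) = 0380
m2: inner = H(35 de 36 36 36 36 36 53 03 d3 d7) = 04 21; tag = H(5f b4 5c 5c 5c 5c 5c 04 21) = 0304
m3: inner = H(35 de 36 36 36 36 36 a7 84 a2 42) = 04 30; tag = H(5f b4 5c 5c 5c 5c 5c 04 30) = 0313
m4: inner = H(35 de 36 36 36 36 36 1f 95 c2 76) = 04 0d; tag = H(5f b4 5c 5c 5c 5c 5c 04 0d) = 02f0 ← matches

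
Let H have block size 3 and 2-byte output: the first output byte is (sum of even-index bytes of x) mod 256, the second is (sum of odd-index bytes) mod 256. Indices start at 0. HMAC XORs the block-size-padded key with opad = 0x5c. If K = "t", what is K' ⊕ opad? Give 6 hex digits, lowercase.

285c5c

Key "t" = 74 is 1 byte ≤ B = 3; zero-pad to 3 bytes: K' = 74 00 00.
XOR each byte with 0x5c: 74⊕5c=28, 00⊕5c=5c, 00⊕5c=5c.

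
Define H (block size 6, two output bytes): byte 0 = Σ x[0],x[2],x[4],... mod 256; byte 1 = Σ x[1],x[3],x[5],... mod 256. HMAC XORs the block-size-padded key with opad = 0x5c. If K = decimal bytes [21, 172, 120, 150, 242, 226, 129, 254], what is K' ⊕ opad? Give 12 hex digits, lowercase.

Key decimal bytes [21, 172, 120, 150, 242, 226, 129, 254] = 15 ac 78 96 f2 e2 81 fe is 8 bytes > B = 6, so hash it first: H(key) = 00 22, then zero-pad to 6 bytes: K' = 00 22 00 00 00 00.
XOR each byte with 0x5c: 00⊕5c=5c, 22⊕5c=7e, 00⊕5c=5c, 00⊕5c=5c, 00⊕5c=5c, 00⊕5c=5c.

5c7e5c5c5c5c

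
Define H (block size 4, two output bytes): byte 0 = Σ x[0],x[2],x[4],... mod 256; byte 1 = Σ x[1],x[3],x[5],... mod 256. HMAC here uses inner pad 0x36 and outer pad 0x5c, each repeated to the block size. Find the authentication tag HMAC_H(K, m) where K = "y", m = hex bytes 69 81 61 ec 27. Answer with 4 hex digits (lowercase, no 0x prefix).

Key "y" = 79 is 1 byte ≤ B = 4; zero-pad to 4 bytes: K' = 79 00 00 00.
K' ⊕ ipad = 4f 36 36 36.  K' ⊕ opad = 25 5c 5c 5c.
Inner input = (K'⊕ipad) ∥ m = 4f 36 36 36 ∥ 69 81 61 ec 27.
Inner hash: even-index sum = 374 mod 256 = 118; odd-index sum = 473 mod 256 = 217 → 76 d9.
Outer input = (K'⊕opad) ∥ inner = 25 5c 5c 5c ∥ 76 d9.
Outer hash (tag): even-index sum = 247 mod 256 = 247; odd-index sum = 401 mod 256 = 145 → f7 91.

f791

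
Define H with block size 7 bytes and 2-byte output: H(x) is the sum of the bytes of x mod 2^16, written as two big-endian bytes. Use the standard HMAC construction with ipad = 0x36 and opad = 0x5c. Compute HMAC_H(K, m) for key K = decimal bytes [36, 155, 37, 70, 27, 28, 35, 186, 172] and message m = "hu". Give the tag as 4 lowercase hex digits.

03dd

Key decimal bytes [36, 155, 37, 70, 27, 28, 35, 186, 172] = 24 9b 25 46 1b 1c 23 ba ac is 9 bytes > B = 7, so hash it first: H(key) = 02 ea, then zero-pad to 7 bytes: K' = 02 ea 00 00 00 00 00.
K' ⊕ ipad = 34 dc 36 36 36 36 36.  K' ⊕ opad = 5e b6 5c 5c 5c 5c 5c.
Inner input = (K'⊕ipad) ∥ m = 34 dc 36 36 36 36 36 ∥ 68 75.
Inner hash: sum = 52+220+54+54+54+54+54+104+117 = 763 → 02 fb.
Outer input = (K'⊕opad) ∥ inner = 5e b6 5c 5c 5c 5c 5c ∥ 02 fb.
Outer hash (tag): sum = 94+182+92+92+92+92+92+2+251 = 989 → 03 dd.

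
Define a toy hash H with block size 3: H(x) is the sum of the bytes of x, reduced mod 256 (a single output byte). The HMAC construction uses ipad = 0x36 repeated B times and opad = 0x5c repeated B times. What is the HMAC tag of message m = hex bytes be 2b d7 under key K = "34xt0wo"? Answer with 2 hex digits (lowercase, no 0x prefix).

78

Key "34xt0wo" = 33 34 78 74 30 77 6f is 7 bytes > B = 3, so hash it first: H(key) = 69, then zero-pad to 3 bytes: K' = 69 00 00.
K' ⊕ ipad = 5f 36 36.  K' ⊕ opad = 35 5c 5c.
Inner input = (K'⊕ipad) ∥ m = 5f 36 36 ∥ be 2b d7.
Inner hash: sum = 95+54+54+190+43+215 = 651; mod 256 = 139 → 8b.
Outer input = (K'⊕opad) ∥ inner = 35 5c 5c ∥ 8b.
Outer hash (tag): sum = 53+92+92+139 = 376; mod 256 = 120 → 78.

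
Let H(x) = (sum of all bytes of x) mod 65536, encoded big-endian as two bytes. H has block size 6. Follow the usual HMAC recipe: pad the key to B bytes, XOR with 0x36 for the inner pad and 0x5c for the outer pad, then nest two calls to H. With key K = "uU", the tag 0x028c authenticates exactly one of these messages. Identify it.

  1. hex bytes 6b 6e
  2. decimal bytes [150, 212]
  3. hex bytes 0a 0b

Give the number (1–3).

Key "uU" = 75 55 is 2 bytes ≤ B = 6; zero-pad to 6 bytes: K' = 75 55 00 00 00 00.
K' ⊕ ipad = 43 63 36 36 36 36; K' ⊕ opad = 29 09 5c 5c 5c 5c.
m1: inner = H(43 63 36 36 36 36 6b 6e) = 02 57; tag = H(29 09 5c 5c 5c 5c 02 57) = 01fb
m2: inner = H(43 63 36 36 36 36 96 d4) = 02 e8; tag = H(29 09 5c 5c 5c 5c 02 e8) = 028c ← matches
m3: inner = H(43 63 36 36 36 36 0a 0b) = 01 93; tag = H(29 09 5c 5c 5c 5c 01 93) = 0236

2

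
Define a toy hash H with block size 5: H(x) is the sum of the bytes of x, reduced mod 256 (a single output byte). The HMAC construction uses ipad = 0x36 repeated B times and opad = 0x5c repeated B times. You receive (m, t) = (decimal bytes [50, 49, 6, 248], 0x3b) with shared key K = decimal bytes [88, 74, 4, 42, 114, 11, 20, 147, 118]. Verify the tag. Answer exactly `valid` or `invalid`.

valid

Key decimal bytes [88, 74, 4, 42, 114, 11, 20, 147, 118] = 58 4a 04 2a 72 0b 14 93 76 is 9 bytes > B = 5, so hash it first: H(key) = 6a, then zero-pad to 5 bytes: K' = 6a 00 00 00 00.
K' ⊕ ipad = 5c 36 36 36 36; K' ⊕ opad = 36 5c 5c 5c 5c.
Inner hash: sum = 92+54+54+54+54+50+49+6+248 = 661; mod 256 = 149 → 95.
Outer hash (recomputed tag): sum = 54+92+92+92+92+149 = 571; mod 256 = 59 → 3b.
Recomputed tag = 3b; claimed = 3b → match.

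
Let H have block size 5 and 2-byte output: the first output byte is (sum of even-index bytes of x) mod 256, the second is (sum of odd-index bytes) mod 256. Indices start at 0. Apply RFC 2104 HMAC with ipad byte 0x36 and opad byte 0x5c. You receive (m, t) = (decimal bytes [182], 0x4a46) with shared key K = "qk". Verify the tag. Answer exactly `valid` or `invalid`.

Key "qk" = 71 6b is 2 bytes ≤ B = 5; zero-pad to 5 bytes: K' = 71 6b 00 00 00.
K' ⊕ ipad = 47 5d 36 36 36; K' ⊕ opad = 2d 37 5c 5c 5c.
Inner hash: even-index sum = 179 mod 256 = 179; odd-index sum = 329 mod 256 = 73 → b3 49.
Outer hash (recomputed tag): even-index sum = 302 mod 256 = 46; odd-index sum = 326 mod 256 = 70 → 2e 46.
Recomputed tag = 2e46; claimed = 4a46 → mismatch.

invalid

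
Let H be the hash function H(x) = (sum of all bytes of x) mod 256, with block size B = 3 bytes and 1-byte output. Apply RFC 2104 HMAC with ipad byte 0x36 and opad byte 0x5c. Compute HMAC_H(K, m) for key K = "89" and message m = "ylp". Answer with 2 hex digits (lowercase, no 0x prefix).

cd

Key "89" = 38 39 is 2 bytes ≤ B = 3; zero-pad to 3 bytes: K' = 38 39 00.
K' ⊕ ipad = 0e 0f 36.  K' ⊕ opad = 64 65 5c.
Inner input = (K'⊕ipad) ∥ m = 0e 0f 36 ∥ 79 6c 70.
Inner hash: sum = 14+15+54+121+108+112 = 424; mod 256 = 168 → a8.
Outer input = (K'⊕opad) ∥ inner = 64 65 5c ∥ a8.
Outer hash (tag): sum = 100+101+92+168 = 461; mod 256 = 205 → cd.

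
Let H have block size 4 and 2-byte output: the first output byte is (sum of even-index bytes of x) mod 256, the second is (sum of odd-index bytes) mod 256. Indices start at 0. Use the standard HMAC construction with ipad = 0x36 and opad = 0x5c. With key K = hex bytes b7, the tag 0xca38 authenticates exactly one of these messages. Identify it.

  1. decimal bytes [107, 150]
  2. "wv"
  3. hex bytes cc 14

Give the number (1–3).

3

Key hex bytes b7 is 1 byte ≤ B = 4; zero-pad to 4 bytes: K' = b7 00 00 00.
K' ⊕ ipad = 81 36 36 36; K' ⊕ opad = eb 5c 5c 5c.
m1: inner = H(81 36 36 36 6b 96) = 22 02; tag = H(eb 5c 5c 5c 22 02) = 69ba
m2: inner = H(81 36 36 36 77 76) = 2e e2; tag = H(eb 5c 5c 5c 2e e2) = 759a
m3: inner = H(81 36 36 36 cc 14) = 83 80; tag = H(eb 5c 5c 5c 83 80) = ca38 ← matches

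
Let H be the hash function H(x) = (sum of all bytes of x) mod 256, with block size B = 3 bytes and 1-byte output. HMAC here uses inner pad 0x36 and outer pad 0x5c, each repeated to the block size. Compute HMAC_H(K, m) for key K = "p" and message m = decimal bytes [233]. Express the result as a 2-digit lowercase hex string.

7f

Key "p" = 70 is 1 byte ≤ B = 3; zero-pad to 3 bytes: K' = 70 00 00.
K' ⊕ ipad = 46 36 36.  K' ⊕ opad = 2c 5c 5c.
Inner input = (K'⊕ipad) ∥ m = 46 36 36 ∥ e9.
Inner hash: sum = 70+54+54+233 = 411; mod 256 = 155 → 9b.
Outer input = (K'⊕opad) ∥ inner = 2c 5c 5c ∥ 9b.
Outer hash (tag): sum = 44+92+92+155 = 383; mod 256 = 127 → 7f.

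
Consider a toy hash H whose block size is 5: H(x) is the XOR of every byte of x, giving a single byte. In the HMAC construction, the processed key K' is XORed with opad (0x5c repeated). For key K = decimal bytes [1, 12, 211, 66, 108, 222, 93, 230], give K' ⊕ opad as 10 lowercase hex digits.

Key decimal bytes [1, 12, 211, 66, 108, 222, 93, 230] = 01 0c d3 42 6c de 5d e6 is 8 bytes > B = 5, so hash it first: H(key) = 95, then zero-pad to 5 bytes: K' = 95 00 00 00 00.
XOR each byte with 0x5c: 95⊕5c=c9, 00⊕5c=5c, 00⊕5c=5c, 00⊕5c=5c, 00⊕5c=5c.

c95c5c5c5c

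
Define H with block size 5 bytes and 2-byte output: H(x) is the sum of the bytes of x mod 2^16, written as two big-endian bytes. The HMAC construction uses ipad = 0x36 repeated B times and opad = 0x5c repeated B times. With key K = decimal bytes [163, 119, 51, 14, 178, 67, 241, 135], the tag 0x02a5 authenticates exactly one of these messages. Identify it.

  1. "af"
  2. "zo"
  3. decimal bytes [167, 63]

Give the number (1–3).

Key decimal bytes [163, 119, 51, 14, 178, 67, 241, 135] = a3 77 33 0e b2 43 f1 87 is 8 bytes > B = 5, so hash it first: H(key) = 03 c8, then zero-pad to 5 bytes: K' = 03 c8 00 00 00.
K' ⊕ ipad = 35 fe 36 36 36; K' ⊕ opad = 5f 94 5c 5c 5c.
m1: inner = H(35 fe 36 36 36 61 66) = 02 9c; tag = H(5f 94 5c 5c 5c 02 9c) = 02a5 ← matches
m2: inner = H(35 fe 36 36 36 7a 6f) = 02 be; tag = H(5f 94 5c 5c 5c 02 be) = 02c7
m3: inner = H(35 fe 36 36 36 a7 3f) = 02 bb; tag = H(5f 94 5c 5c 5c 02 bb) = 02c4

1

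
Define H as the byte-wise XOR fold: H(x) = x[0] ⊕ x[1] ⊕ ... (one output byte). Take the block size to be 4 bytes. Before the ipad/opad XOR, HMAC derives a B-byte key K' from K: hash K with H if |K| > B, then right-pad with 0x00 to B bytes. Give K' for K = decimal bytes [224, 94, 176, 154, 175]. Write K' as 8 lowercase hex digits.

|K| = 5 > B = 4, so first hash the key.
H(K): XOR e0⊕5e⊕b0⊕9a⊕af = 3b.
Zero-pad H(K) = 3b to 4 bytes: K' = 3b 00 00 00.

3b000000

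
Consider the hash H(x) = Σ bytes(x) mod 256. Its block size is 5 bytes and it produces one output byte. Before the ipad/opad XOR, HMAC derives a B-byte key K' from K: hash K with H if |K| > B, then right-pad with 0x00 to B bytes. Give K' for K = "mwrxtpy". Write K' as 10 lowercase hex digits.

2b00000000

|K| = 7 > B = 5, so first hash the key.
H(K): sum = 109+119+114+120+116+112+121 = 811; mod 256 = 43 → 2b.
Zero-pad H(K) = 2b to 5 bytes: K' = 2b 00 00 00 00.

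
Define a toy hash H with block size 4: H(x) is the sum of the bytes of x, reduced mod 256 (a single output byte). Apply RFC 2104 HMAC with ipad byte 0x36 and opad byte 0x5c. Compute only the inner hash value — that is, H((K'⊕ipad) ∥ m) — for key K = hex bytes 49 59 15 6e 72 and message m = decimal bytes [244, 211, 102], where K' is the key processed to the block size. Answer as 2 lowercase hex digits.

70

Key hex bytes 49 59 15 6e 72 is 5 bytes > B = 4, so hash it first: H(key) = 97, then zero-pad to 4 bytes: K' = 97 00 00 00.
K' ⊕ ipad = a1 36 36 36.
Inner input = a1 36 36 36 ∥ f4 d3 66.
Inner hash: sum = 161+54+54+54+244+211+102 = 880; mod 256 = 112 → 70.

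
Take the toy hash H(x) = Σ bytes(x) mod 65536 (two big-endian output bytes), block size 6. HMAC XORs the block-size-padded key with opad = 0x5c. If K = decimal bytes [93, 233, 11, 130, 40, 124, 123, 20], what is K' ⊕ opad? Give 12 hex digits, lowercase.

Key decimal bytes [93, 233, 11, 130, 40, 124, 123, 20] = 5d e9 0b 82 28 7c 7b 14 is 8 bytes > B = 6, so hash it first: H(key) = 03 06, then zero-pad to 6 bytes: K' = 03 06 00 00 00 00.
XOR each byte with 0x5c: 03⊕5c=5f, 06⊕5c=5a, 00⊕5c=5c, 00⊕5c=5c, 00⊕5c=5c, 00⊕5c=5c.

5f5a5c5c5c5c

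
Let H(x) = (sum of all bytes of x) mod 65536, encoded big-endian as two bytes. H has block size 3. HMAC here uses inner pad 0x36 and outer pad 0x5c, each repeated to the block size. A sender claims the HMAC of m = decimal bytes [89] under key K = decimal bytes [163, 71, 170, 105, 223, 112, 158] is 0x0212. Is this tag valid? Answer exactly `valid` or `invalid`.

valid

Key decimal bytes [163, 71, 170, 105, 223, 112, 158] = a3 47 aa 69 df 70 9e is 7 bytes > B = 3, so hash it first: H(key) = 03 ea, then zero-pad to 3 bytes: K' = 03 ea 00.
K' ⊕ ipad = 35 dc 36; K' ⊕ opad = 5f b6 5c.
Inner hash: sum = 53+220+54+89 = 416 → 01 a0.
Outer hash (recomputed tag): sum = 95+182+92+1+160 = 530 → 02 12.
Recomputed tag = 0212; claimed = 0212 → match.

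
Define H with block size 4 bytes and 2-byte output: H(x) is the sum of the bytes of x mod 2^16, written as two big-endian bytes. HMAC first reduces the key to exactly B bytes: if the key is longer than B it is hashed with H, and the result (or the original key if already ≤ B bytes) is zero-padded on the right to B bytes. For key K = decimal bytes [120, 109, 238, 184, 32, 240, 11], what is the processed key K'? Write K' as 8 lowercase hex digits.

|K| = 7 > B = 4, so first hash the key.
H(K): sum = 120+109+238+184+32+240+11 = 934 → 03 a6.
Zero-pad H(K) = 03 a6 to 4 bytes: K' = 03 a6 00 00.

03a60000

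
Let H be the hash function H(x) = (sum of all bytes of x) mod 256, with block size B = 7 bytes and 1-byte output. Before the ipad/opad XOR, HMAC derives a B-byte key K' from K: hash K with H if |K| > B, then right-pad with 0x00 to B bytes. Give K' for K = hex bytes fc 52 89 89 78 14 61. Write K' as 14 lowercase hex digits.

Key hex bytes fc 52 89 89 78 14 61 is exactly B = 7 bytes: K' = fc 52 89 89 78 14 61.

fc528989781461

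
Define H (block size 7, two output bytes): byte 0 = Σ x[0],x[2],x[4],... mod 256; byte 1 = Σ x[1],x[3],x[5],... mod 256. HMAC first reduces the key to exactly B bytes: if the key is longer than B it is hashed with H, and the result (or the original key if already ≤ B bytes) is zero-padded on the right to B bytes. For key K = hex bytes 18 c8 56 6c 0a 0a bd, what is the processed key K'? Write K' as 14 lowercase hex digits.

18c8566c0a0abd

Key hex bytes 18 c8 56 6c 0a 0a bd is exactly B = 7 bytes: K' = 18 c8 56 6c 0a 0a bd.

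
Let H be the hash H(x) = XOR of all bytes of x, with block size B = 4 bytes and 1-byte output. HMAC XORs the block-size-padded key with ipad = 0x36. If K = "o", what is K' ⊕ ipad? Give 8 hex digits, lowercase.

Key "o" = 6f is 1 byte ≤ B = 4; zero-pad to 4 bytes: K' = 6f 00 00 00.
XOR each byte with 0x36: 6f⊕36=59, 00⊕36=36, 00⊕36=36, 00⊕36=36.

59363636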